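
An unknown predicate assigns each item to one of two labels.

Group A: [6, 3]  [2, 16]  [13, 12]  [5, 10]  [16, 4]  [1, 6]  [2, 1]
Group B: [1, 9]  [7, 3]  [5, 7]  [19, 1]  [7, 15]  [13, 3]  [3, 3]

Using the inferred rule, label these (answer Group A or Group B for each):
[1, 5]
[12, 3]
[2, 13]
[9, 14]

Group B, Group A, Group A, Group A

The simplest hypothesis consistent with all the labels is: product is even.
[1, 5] → 1·5 = 5 → Group B. [12, 3] → 12·3 = 36 → Group A. [2, 13] → 2·13 = 26 → Group A. [9, 14] → 9·14 = 126 → Group A.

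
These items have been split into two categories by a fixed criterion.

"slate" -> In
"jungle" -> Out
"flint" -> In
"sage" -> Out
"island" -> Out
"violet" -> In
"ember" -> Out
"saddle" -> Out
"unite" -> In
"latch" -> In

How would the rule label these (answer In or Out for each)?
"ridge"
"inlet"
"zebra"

Out, In, Out

All 'In' examples share one property — contains 't' — and every 'Out' example lacks it.
Out: "ridge", since no 't'. In: "inlet", since has 't'. Out: "zebra", since no 't'.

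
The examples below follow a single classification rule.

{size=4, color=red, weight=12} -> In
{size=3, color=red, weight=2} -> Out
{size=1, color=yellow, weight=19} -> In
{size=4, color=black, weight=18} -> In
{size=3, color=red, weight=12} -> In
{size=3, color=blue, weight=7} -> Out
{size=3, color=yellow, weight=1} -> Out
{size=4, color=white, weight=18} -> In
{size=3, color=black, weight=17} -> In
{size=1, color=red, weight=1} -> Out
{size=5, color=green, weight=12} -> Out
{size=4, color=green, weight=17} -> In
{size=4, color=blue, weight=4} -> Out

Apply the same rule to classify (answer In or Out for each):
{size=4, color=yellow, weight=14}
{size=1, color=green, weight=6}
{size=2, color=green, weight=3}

In, Out, Out

The classifier is using: size ≤ 4 AND weight ≥ 12.
{size=4, color=yellow, weight=14}: size = 4, weight = 14 — checks out, so In. {size=1, color=green, weight=6}: size = 1, weight = 6 — fails this test, so Out. {size=2, color=green, weight=3}: size = 2, weight = 3 — fails this test, so Out.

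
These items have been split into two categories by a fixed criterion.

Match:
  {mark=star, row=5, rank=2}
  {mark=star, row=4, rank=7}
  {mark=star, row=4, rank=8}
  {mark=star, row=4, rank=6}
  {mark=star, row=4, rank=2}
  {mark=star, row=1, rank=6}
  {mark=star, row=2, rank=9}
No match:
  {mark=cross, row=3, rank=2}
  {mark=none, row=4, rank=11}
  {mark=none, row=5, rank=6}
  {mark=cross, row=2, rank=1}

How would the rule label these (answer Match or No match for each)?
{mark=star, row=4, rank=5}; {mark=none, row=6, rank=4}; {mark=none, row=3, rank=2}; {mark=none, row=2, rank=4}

Match, No match, No match, No match

The pattern is that an item is 'Match' exactly when: mark is star.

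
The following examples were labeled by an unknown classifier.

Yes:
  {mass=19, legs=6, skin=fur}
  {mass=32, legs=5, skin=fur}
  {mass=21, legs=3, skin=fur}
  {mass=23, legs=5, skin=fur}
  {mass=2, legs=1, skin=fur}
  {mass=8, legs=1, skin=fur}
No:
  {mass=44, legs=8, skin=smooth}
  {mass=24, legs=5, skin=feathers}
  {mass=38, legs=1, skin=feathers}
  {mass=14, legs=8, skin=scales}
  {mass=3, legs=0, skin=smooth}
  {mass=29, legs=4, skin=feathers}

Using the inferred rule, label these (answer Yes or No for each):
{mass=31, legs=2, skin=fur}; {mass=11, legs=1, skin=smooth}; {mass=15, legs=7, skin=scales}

Yes, No, No

The distinguishing property — skin is fur — holds for all the 'Yes' cases and none of the 'No' cases.
Yes: {mass=31, legs=2, skin=fur}, since skin is fur.
No: {mass=11, legs=1, skin=smooth}, since skin is smooth.
No: {mass=15, legs=7, skin=scales}, since skin is scales.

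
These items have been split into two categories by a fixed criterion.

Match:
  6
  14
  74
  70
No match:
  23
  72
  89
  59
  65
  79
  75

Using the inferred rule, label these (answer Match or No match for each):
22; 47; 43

All 'Match' examples share one property — ≡ 2 (mod 4) — and every 'No match' example lacks it.

Match, No match, No match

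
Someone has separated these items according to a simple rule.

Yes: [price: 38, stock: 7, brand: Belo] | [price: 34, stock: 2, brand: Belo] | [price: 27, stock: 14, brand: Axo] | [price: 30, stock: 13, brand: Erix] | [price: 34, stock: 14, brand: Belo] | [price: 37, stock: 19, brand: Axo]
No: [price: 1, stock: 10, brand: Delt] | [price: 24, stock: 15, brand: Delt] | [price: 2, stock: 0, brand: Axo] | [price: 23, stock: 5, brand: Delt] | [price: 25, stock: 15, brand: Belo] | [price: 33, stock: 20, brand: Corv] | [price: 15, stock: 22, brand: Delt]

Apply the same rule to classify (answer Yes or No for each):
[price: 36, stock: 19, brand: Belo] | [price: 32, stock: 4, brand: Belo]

'Yes' ⟺ stock ≤ 19 AND price ≥ 27.
[price: 36, stock: 19, brand: Belo]: stock = 19, price = 36, checks out → Yes.
[price: 32, stock: 4, brand: Belo]: stock = 4, price = 32, checks out → Yes.

Yes, Yes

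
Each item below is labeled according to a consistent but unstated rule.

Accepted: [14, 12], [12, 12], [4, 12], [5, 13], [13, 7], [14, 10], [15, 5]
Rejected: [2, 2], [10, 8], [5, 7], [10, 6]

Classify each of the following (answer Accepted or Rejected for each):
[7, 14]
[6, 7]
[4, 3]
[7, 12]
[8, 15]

Accepted, Rejected, Rejected, Accepted, Accepted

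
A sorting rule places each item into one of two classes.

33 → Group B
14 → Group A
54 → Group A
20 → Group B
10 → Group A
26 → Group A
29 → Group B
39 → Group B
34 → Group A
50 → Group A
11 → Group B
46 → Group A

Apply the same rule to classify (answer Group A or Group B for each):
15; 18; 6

Group B, Group A, Group A

Comparing the two groups points to one rule — ≡ 2 (mod 4).
15: Group B (15 mod 4 = 3). 18: Group A (18 mod 4 = 2). 6: Group A (6 mod 4 = 2).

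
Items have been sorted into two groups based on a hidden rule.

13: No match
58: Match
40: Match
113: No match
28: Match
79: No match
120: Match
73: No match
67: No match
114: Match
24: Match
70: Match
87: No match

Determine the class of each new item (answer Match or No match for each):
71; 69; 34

No match, No match, Match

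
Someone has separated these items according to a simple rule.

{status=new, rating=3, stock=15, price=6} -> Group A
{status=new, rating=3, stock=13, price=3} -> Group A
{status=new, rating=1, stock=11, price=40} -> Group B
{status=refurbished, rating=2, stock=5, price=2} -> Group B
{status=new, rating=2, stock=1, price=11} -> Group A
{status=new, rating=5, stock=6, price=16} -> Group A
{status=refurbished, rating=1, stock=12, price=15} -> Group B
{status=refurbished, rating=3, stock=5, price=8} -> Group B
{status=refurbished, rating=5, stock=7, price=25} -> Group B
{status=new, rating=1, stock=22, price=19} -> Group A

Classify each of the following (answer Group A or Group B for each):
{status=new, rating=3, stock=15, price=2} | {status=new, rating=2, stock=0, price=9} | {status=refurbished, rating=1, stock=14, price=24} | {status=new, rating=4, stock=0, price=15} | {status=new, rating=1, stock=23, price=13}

The classifier is using: status is new AND price ≤ 19.
{status=new, rating=3, stock=15, price=2} → status is new, price = 2 → Group A. {status=new, rating=2, stock=0, price=9} → status is new, price = 9 → Group A. {status=refurbished, rating=1, stock=14, price=24} → status is refurbished, price = 24 → Group B. {status=new, rating=4, stock=0, price=15} → status is new, price = 15 → Group A. {status=new, rating=1, stock=23, price=13} → status is new, price = 13 → Group A.

Group A, Group A, Group B, Group A, Group A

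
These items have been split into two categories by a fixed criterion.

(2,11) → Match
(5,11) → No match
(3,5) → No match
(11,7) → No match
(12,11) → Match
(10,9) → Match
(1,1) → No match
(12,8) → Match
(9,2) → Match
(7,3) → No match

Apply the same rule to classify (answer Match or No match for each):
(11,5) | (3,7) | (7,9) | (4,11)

No match, No match, No match, Match

The simplest hypothesis consistent with all the labels is: product is even.
(11,5): No match (11·5 = 55).
(3,7): No match (3·7 = 21).
(7,9): No match (7·9 = 63).
(4,11): Match (4·11 = 44).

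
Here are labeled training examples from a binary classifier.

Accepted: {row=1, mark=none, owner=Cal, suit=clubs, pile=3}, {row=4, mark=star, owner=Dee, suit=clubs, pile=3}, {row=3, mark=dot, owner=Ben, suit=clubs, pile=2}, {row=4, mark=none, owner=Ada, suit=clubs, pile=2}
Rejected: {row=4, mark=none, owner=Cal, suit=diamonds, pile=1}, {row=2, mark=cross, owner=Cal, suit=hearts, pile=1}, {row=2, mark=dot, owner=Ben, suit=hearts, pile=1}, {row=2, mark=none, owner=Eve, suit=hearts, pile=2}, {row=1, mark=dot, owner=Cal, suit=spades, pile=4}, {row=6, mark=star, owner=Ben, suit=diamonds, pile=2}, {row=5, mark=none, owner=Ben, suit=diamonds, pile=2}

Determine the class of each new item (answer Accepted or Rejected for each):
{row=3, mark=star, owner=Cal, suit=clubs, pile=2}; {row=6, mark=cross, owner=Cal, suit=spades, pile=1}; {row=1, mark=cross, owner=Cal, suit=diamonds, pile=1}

The pattern is that an item is 'Accepted' exactly when: suit is clubs.
Accepted: {row=3, mark=star, owner=Cal, suit=clubs, pile=2}, since suit is clubs. Rejected: {row=6, mark=cross, owner=Cal, suit=spades, pile=1}, since suit is spades. Rejected: {row=1, mark=cross, owner=Cal, suit=diamonds, pile=1}, since suit is diamonds.

Accepted, Rejected, Rejected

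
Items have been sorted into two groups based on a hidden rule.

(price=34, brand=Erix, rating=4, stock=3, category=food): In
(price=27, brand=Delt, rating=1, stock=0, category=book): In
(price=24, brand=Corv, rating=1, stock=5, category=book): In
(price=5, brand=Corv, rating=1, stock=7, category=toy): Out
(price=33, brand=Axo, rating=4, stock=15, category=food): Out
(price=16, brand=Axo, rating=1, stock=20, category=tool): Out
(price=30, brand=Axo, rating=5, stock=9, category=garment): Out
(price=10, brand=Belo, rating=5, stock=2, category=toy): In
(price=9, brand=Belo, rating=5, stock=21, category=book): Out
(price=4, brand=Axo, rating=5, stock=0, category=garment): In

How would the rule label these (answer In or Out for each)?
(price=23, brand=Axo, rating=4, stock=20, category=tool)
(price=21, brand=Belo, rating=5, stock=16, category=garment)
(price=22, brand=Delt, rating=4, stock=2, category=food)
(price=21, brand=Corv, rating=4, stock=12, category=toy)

'In' ⟺ stock ≤ 5.

Out, Out, In, Out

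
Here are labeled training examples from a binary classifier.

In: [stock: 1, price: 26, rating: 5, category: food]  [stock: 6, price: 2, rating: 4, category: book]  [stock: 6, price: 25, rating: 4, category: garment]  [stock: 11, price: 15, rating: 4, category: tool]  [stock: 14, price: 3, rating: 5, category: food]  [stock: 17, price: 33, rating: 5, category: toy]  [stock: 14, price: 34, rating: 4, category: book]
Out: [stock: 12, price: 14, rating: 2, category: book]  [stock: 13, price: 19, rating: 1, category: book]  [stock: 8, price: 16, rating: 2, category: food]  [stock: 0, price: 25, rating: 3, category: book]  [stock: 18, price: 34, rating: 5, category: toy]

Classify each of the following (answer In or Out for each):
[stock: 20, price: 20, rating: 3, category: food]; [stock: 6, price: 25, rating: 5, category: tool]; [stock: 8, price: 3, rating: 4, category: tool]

The common property of the 'In' items is: stock ≤ 17 AND rating ≥ 4. No 'Out' item has it.
[stock: 20, price: 20, rating: 3, category: food]: stock = 20, rating = 3 — doesn't match, so Out.
[stock: 6, price: 25, rating: 5, category: tool]: stock = 6, rating = 5 — qualifies, so In.
[stock: 8, price: 3, rating: 4, category: tool]: stock = 8, rating = 4 — qualifies, so In.

Out, In, In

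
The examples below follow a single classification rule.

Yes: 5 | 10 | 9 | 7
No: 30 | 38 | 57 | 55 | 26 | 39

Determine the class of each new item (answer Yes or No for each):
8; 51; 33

The classifier is using: at most 10.

Yes, No, No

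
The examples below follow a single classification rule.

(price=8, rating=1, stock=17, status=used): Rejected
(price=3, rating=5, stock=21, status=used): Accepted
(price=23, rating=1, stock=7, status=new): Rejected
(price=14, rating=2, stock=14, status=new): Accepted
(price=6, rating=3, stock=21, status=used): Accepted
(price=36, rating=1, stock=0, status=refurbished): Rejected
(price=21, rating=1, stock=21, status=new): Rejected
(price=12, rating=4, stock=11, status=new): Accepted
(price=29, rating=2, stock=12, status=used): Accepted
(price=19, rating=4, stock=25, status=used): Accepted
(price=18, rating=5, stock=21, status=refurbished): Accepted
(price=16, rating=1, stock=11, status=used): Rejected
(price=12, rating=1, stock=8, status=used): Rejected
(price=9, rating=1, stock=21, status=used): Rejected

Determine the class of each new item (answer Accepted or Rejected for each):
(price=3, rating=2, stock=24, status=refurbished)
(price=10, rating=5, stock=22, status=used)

Accepted, Accepted

Rule: rating ≥ 2. This holds for each 'Accepted' example and fails for each 'Rejected' one.
(price=3, rating=2, stock=24, status=refurbished): rating = 2, meets the rule → Accepted. (price=10, rating=5, stock=22, status=used): rating = 5, meets the rule → Accepted.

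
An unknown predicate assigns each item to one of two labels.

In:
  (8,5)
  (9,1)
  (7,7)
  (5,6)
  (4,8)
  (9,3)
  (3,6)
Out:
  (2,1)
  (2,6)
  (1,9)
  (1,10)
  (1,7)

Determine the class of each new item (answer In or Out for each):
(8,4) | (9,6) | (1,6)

In, In, Out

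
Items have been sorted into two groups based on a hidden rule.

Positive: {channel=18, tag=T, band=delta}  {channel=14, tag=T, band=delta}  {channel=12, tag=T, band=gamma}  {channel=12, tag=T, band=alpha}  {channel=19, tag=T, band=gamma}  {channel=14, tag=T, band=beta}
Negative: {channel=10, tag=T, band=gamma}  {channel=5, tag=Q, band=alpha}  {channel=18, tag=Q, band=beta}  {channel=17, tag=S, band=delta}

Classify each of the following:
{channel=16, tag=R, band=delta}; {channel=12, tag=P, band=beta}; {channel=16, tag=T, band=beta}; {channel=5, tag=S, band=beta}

Negative, Negative, Positive, Negative

A rule that fits every label: tag is T AND channel ≥ 12 — true of each 'Positive' example, false of each 'Negative' one.
Negative: {channel=16, tag=R, band=delta}, since tag is R, channel = 16. Negative: {channel=12, tag=P, band=beta}, since tag is P, channel = 12. Positive: {channel=16, tag=T, band=beta}, since tag is T, channel = 16. Negative: {channel=5, tag=S, band=beta}, since tag is S, channel = 5.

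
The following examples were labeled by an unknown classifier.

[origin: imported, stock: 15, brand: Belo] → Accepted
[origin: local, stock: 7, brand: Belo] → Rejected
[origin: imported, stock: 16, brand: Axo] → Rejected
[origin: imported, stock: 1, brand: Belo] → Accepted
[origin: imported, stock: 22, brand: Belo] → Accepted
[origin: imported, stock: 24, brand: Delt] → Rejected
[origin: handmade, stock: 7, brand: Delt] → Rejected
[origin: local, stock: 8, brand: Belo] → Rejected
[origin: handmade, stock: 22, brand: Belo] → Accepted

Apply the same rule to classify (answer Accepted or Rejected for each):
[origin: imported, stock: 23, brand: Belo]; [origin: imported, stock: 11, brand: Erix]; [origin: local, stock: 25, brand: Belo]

Accepted, Rejected, Rejected

Every 'Accepted' example satisfies: brand is Belo AND origin is not local. None of the 'Rejected' examples do.
[origin: imported, stock: 23, brand: Belo]: brand is Belo, origin is imported, has this property → Accepted. [origin: imported, stock: 11, brand: Erix]: brand is Erix, origin is imported, fails this test → Rejected. [origin: local, stock: 25, brand: Belo]: brand is Belo, origin is local, fails this test → Rejected.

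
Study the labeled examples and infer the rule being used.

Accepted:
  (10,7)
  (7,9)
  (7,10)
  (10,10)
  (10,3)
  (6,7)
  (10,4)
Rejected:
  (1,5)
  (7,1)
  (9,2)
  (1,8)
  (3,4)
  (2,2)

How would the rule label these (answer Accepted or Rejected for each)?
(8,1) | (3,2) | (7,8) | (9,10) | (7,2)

Rejected, Rejected, Accepted, Accepted, Rejected

The common property of the 'Accepted' items is: sum ≥ 13. No 'Rejected' item has it.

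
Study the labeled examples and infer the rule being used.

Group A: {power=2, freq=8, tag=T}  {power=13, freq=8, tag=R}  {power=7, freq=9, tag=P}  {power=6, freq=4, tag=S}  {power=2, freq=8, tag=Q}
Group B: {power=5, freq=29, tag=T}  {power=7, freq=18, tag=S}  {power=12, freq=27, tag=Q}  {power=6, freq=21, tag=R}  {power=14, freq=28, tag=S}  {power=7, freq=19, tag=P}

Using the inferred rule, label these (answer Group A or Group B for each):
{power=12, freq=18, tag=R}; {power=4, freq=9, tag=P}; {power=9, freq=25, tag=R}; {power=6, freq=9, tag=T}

The classifier is using: freq ≤ 9.

Group B, Group A, Group B, Group A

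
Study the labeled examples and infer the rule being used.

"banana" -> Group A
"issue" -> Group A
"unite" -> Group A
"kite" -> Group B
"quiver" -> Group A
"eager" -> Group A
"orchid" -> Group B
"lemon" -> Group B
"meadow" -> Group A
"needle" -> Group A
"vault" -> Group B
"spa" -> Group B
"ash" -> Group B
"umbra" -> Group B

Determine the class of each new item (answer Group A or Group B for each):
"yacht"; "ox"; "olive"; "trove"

Group B, Group B, Group A, Group B

The pattern is that an item is 'Group A' exactly when: has ≥ 3 vowels.
"yacht" — 1 vowel, hence Group B.
"ox" — 1 vowel, hence Group B.
"olive" — 3 vowels, hence Group A.
"trove" — 2 vowels, hence Group B.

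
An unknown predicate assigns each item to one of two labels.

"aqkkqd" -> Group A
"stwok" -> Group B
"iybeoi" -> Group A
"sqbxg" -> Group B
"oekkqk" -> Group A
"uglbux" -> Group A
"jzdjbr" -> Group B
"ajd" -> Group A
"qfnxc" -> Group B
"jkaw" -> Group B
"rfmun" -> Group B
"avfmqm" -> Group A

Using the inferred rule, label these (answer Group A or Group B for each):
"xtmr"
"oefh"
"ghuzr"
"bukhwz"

One predicate separates the groups cleanly: starts with a vowel.
"xtmr": Group B (starts with 'x').
"oefh": Group A (starts with 'o').
"ghuzr": Group B (starts with 'g').
"bukhwz": Group B (starts with 'b').

Group B, Group A, Group B, Group B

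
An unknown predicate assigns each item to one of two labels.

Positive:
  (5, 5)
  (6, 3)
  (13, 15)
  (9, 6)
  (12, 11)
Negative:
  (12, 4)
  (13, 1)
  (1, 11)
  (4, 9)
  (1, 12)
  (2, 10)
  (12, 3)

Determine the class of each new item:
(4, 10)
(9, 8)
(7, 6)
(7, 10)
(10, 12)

Negative, Positive, Positive, Positive, Positive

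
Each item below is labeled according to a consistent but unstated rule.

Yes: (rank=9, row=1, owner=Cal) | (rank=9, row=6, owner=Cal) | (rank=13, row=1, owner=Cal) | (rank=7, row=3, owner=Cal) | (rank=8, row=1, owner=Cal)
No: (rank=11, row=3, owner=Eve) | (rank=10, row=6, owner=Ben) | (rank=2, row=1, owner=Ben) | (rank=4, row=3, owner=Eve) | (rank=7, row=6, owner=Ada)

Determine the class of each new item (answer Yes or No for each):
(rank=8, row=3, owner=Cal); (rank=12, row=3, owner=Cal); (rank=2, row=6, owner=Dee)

Yes, Yes, No

Comparing the two groups points to one rule — owner is Cal.
(rank=8, row=3, owner=Cal): owner is Cal, matches → Yes. (rank=12, row=3, owner=Cal): owner is Cal, matches → Yes. (rank=2, row=6, owner=Dee): owner is Dee, lacks this property → No.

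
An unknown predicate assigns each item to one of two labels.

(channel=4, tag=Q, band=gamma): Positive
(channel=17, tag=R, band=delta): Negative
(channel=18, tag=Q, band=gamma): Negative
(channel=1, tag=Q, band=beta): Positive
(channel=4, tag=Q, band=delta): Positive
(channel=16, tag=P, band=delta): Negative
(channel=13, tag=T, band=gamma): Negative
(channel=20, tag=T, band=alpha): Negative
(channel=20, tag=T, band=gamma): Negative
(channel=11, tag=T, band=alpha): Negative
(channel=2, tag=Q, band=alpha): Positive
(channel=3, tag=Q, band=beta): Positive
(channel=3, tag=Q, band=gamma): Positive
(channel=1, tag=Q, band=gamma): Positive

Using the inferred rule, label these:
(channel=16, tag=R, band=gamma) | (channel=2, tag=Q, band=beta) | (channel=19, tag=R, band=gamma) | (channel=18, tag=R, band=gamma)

Negative, Positive, Negative, Negative

The pattern is that an item is 'Positive' exactly when: channel ≤ 4.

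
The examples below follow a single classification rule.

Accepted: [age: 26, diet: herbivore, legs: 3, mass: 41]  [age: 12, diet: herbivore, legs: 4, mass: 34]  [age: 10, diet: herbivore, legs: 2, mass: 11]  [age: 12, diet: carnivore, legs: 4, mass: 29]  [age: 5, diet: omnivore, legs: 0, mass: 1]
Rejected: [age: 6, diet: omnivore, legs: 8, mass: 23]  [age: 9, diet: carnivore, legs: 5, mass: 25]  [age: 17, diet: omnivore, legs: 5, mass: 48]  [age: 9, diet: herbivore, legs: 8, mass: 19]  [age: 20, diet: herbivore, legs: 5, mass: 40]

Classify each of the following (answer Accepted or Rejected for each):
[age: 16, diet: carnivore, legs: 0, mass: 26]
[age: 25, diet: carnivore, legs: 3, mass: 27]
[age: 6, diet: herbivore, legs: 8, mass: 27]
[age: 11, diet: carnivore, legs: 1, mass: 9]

Accepted, Accepted, Rejected, Accepted

One predicate separates the groups cleanly: legs ≤ 4.
[age: 16, diet: carnivore, legs: 0, mass: 26]: legs = 0, fits → Accepted. [age: 25, diet: carnivore, legs: 3, mass: 27]: legs = 3, fits → Accepted. [age: 6, diet: herbivore, legs: 8, mass: 27]: legs = 8, doesn't match → Rejected. [age: 11, diet: carnivore, legs: 1, mass: 9]: legs = 1, fits → Accepted.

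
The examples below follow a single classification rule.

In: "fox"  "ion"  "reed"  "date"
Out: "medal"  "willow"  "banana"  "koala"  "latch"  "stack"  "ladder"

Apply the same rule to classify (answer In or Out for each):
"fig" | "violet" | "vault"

The common property of the 'In' items is: length ≤ 4. No 'Out' item has it.

In, Out, Out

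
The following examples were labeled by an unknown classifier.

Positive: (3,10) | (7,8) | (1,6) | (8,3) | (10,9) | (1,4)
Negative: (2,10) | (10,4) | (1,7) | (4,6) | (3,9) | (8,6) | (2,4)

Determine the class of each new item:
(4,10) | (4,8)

Negative, Negative

The classifier is using: sum is odd.
(4,10): 4+10 = 14 — lacks this property, so Negative.
(4,8): 4+8 = 12 — lacks this property, so Negative.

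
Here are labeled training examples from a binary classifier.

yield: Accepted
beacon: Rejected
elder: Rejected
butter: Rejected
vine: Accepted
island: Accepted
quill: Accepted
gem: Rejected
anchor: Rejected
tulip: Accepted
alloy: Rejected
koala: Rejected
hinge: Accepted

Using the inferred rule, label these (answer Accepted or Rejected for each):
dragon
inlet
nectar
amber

Rejected, Accepted, Rejected, Rejected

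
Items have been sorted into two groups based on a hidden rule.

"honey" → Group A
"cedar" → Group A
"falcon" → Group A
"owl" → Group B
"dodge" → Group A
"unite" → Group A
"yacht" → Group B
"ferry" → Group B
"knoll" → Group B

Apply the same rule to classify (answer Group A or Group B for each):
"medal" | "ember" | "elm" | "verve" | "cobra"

Group A, Group A, Group B, Group A, Group A

The distinguishing property — has ≥ 2 vowels — holds for all the 'Group A' cases and none of the 'Group B' cases.
Group A: "medal", since 2 vowels.
Group A: "ember", since 2 vowels.
Group B: "elm", since 1 vowel.
Group A: "verve", since 2 vowels.
Group A: "cobra", since 2 vowels.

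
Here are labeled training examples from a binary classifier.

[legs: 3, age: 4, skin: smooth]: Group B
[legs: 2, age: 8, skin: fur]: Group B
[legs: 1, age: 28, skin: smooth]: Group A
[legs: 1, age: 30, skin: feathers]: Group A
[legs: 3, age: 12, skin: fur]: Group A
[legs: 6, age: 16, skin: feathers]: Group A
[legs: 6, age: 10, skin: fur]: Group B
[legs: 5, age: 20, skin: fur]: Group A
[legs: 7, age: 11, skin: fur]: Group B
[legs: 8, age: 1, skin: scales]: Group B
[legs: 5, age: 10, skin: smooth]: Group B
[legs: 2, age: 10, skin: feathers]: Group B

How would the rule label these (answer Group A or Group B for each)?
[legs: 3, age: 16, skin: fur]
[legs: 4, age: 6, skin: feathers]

Group A, Group B

Every 'Group A' example satisfies: age ≥ 12. None of the 'Group B' examples do.
[legs: 3, age: 16, skin: fur]: age = 16 — matches, so Group A.
[legs: 4, age: 6, skin: feathers]: age = 6 — fails the rule, so Group B.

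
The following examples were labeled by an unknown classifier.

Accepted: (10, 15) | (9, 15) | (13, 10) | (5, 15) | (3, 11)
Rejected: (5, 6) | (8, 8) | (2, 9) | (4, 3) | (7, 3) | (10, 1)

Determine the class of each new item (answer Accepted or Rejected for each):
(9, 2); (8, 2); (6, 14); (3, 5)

Rejected, Rejected, Accepted, Rejected

A rule that fits every label: second ≥ 10 — true of each 'Accepted' example, false of each 'Rejected' one.
(9, 2) — second 2, hence Rejected.
(8, 2) — second 2, hence Rejected.
(6, 14) — second 14, hence Accepted.
(3, 5) — second 5, hence Rejected.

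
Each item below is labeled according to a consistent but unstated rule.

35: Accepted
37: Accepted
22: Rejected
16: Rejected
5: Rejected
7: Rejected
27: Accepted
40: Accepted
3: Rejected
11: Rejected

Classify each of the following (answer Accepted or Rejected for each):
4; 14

The rule appears to be: at least 27.
4: 4 < 27 — fails this test, so Rejected. 14: 14 < 27 — fails this test, so Rejected.

Rejected, Rejected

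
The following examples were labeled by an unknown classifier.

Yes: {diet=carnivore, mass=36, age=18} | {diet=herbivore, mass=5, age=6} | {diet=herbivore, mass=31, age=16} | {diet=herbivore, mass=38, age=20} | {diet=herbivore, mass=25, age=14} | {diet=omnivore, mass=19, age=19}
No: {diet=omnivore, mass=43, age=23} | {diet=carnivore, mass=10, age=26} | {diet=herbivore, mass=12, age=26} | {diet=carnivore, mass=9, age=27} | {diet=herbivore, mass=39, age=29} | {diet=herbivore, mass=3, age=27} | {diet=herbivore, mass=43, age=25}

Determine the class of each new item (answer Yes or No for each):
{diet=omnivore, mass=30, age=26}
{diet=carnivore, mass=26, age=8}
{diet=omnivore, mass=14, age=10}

No, Yes, Yes

The pattern is that an item is 'Yes' exactly when: age ≤ 20.
{diet=omnivore, mass=30, age=26}: age = 26 — fails the rule, so No.
{diet=carnivore, mass=26, age=8}: age = 8 — meets the rule, so Yes.
{diet=omnivore, mass=14, age=10}: age = 10 — meets the rule, so Yes.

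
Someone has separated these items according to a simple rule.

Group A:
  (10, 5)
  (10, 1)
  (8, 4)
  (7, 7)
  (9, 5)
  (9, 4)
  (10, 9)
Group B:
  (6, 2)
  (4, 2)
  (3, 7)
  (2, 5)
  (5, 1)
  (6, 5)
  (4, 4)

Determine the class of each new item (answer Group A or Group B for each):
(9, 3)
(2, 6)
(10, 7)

Group A, Group B, Group A

The simplest hypothesis consistent with all the labels is: first ≥ 7.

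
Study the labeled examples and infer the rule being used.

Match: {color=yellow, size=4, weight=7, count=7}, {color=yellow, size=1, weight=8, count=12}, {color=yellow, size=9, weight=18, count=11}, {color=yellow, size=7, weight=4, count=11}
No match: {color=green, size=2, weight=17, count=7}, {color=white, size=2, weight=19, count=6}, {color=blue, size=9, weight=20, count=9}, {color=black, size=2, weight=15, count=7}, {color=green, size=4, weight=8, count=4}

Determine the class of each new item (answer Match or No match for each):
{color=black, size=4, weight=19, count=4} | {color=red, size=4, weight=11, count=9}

No match, No match

Checking candidate rules against both groups, what survives is: color is yellow.
{color=black, size=4, weight=19, count=4} — color is black, hence No match. {color=red, size=4, weight=11, count=9} — color is red, hence No match.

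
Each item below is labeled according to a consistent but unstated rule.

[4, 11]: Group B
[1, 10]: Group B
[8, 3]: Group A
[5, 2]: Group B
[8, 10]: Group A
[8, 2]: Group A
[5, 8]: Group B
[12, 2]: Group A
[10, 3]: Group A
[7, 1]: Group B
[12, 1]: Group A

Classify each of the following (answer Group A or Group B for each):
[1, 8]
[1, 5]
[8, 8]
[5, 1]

Group B, Group B, Group A, Group B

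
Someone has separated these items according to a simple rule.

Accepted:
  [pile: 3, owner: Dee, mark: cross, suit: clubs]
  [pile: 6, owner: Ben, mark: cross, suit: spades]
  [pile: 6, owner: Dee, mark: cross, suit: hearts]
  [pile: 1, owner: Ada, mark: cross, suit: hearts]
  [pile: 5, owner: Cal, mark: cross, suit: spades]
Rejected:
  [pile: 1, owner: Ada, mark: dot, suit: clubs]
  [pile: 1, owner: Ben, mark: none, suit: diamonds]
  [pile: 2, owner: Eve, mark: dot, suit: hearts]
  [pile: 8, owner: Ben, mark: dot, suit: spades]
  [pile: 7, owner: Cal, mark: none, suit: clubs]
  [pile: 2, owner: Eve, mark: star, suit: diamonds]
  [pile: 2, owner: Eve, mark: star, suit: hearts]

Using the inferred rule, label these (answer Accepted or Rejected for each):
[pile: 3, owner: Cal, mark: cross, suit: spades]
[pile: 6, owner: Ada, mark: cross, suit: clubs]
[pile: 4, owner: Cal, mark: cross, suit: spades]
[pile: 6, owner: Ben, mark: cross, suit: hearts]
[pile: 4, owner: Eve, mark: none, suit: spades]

A rule that fits every label: mark is cross — true of each 'Accepted' example, false of each 'Rejected' one.
Accepted: [pile: 3, owner: Cal, mark: cross, suit: spades], since mark is cross. Accepted: [pile: 6, owner: Ada, mark: cross, suit: clubs], since mark is cross. Accepted: [pile: 4, owner: Cal, mark: cross, suit: spades], since mark is cross. Accepted: [pile: 6, owner: Ben, mark: cross, suit: hearts], since mark is cross. Rejected: [pile: 4, owner: Eve, mark: none, suit: spades], since mark is none.

Accepted, Accepted, Accepted, Accepted, Rejected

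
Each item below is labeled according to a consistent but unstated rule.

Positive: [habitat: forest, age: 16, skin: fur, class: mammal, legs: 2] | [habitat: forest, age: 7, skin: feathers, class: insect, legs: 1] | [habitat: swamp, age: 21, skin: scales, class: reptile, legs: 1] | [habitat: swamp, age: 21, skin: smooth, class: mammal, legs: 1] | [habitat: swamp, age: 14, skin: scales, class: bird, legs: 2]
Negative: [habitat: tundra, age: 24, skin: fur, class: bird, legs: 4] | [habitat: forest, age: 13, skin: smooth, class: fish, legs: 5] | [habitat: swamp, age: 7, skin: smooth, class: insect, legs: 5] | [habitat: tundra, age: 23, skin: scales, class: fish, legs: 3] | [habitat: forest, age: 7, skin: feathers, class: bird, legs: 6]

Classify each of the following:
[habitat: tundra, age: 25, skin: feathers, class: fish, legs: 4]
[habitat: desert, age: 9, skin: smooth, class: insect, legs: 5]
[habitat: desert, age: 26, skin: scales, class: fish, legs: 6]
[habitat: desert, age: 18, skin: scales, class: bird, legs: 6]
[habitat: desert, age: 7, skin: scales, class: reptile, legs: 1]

Negative, Negative, Negative, Negative, Positive

All 'Positive' examples share one property — legs ≤ 2 — and every 'Negative' example lacks it.
[habitat: tundra, age: 25, skin: feathers, class: fish, legs: 4] → legs = 4 → Negative. [habitat: desert, age: 9, skin: smooth, class: insect, legs: 5] → legs = 5 → Negative. [habitat: desert, age: 26, skin: scales, class: fish, legs: 6] → legs = 6 → Negative. [habitat: desert, age: 18, skin: scales, class: bird, legs: 6] → legs = 6 → Negative. [habitat: desert, age: 7, skin: scales, class: reptile, legs: 1] → legs = 1 → Positive.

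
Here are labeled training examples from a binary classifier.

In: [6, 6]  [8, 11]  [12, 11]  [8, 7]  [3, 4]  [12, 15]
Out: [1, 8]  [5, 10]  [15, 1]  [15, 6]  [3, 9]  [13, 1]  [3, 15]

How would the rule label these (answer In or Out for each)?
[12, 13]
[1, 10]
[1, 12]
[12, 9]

The simplest hypothesis consistent with all the labels is: |first − second| ≤ 3.
[12, 13]: |12−13| = 1 — has this property, so In. [1, 10]: |1−10| = 9 — doesn't qualify, so Out. [1, 12]: |1−12| = 11 — doesn't qualify, so Out. [12, 9]: |12−9| = 3 — has this property, so In.

In, Out, Out, In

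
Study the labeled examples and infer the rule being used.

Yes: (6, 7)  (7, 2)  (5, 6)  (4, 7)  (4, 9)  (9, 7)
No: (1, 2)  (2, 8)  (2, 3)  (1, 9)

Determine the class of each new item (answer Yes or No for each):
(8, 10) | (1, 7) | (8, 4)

The pattern is that an item is 'Yes' exactly when: first ≥ 3.
(8, 10) — first 8, hence Yes. (1, 7) — first 1, hence No. (8, 4) — first 8, hence Yes.

Yes, No, Yes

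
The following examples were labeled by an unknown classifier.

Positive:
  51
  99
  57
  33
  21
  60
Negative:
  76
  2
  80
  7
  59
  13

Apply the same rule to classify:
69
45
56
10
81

Positive, Positive, Negative, Negative, Positive

The classifier is using: multiple of 3.
69: 69 = 3·23, qualifies → Positive.
45: 45 = 3·15, qualifies → Positive.
56: 56 = 3·18 + 2, fails this test → Negative.
10: 10 = 3·3 + 1, fails this test → Negative.
81: 81 = 3·27, qualifies → Positive.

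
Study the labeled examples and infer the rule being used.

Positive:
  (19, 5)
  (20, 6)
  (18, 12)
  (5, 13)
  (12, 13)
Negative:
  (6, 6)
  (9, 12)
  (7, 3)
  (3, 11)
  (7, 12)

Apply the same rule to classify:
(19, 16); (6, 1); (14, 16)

Positive, Negative, Positive

The classifier is using: max ≥ 13.
(19, 16) — max 19, hence Positive. (6, 1) — max 6, hence Negative. (14, 16) — max 16, hence Positive.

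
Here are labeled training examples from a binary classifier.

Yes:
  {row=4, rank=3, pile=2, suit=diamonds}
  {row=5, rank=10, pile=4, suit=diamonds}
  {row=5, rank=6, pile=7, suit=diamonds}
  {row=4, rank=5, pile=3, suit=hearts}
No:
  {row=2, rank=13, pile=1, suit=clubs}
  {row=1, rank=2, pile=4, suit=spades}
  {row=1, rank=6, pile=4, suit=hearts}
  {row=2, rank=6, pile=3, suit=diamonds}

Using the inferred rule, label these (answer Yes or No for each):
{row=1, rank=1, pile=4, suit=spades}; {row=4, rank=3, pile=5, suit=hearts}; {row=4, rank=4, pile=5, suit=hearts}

All 'Yes' examples share one property — row ≥ 4 — and every 'No' example lacks it.
No: {row=1, rank=1, pile=4, suit=spades}, since row = 1. Yes: {row=4, rank=3, pile=5, suit=hearts}, since row = 4. Yes: {row=4, rank=4, pile=5, suit=hearts}, since row = 4.

No, Yes, Yes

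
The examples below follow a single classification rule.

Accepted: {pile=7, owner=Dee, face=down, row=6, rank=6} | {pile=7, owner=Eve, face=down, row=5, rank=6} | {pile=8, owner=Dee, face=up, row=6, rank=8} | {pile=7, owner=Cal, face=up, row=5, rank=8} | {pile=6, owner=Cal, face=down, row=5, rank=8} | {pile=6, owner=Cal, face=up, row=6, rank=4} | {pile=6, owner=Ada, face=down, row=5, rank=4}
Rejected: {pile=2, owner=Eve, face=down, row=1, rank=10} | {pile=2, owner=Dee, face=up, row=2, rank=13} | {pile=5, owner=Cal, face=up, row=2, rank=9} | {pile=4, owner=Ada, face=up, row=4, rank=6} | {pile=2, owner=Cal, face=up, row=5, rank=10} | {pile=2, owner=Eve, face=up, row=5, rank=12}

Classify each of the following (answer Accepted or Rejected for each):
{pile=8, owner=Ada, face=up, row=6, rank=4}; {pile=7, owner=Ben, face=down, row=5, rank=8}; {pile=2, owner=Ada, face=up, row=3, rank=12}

Accepted, Accepted, Rejected

The rule appears to be: pile ≥ 6.
Accepted: {pile=8, owner=Ada, face=up, row=6, rank=4}, since pile = 8. Accepted: {pile=7, owner=Ben, face=down, row=5, rank=8}, since pile = 7. Rejected: {pile=2, owner=Ada, face=up, row=3, rank=12}, since pile = 2.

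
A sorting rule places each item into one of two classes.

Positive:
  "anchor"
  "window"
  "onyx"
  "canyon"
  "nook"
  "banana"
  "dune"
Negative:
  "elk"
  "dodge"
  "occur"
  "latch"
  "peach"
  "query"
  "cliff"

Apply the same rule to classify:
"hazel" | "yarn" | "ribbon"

Every 'Positive' example satisfies: even length. None of the 'Negative' examples do.
"hazel" → length 5 → Negative.
"yarn" → length 4 → Positive.
"ribbon" → length 6 → Positive.

Negative, Positive, Positive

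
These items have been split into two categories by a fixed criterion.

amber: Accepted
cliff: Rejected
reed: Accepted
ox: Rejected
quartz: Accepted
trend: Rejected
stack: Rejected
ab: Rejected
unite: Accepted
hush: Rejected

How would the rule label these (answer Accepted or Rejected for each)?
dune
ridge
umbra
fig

'Accepted' ⟺ has ≥ 2 vowels.
dune: Accepted (2 vowels). ridge: Accepted (2 vowels). umbra: Accepted (2 vowels). fig: Rejected (1 vowel).

Accepted, Accepted, Accepted, Rejected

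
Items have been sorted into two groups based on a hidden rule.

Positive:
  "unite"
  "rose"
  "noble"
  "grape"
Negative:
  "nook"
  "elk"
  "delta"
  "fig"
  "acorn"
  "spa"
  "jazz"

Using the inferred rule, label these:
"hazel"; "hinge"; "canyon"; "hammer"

The classifier is using: ends with 'e'.
"hazel" → ends with 'l' → Negative.
"hinge" → ends with 'e' → Positive.
"canyon" → ends with 'n' → Negative.
"hammer" → ends with 'r' → Negative.

Negative, Positive, Negative, Negative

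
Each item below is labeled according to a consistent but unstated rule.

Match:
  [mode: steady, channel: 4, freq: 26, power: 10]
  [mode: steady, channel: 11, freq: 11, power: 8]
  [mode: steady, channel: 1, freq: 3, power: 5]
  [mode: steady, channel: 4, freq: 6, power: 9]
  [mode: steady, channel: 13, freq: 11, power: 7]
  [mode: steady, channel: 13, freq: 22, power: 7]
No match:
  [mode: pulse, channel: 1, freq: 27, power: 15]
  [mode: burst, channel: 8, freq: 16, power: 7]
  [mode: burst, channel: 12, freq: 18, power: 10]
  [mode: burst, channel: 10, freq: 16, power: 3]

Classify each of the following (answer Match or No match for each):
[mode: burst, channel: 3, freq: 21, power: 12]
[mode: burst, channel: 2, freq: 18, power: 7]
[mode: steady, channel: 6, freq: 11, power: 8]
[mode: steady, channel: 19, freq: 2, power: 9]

The classifier is using: mode is steady.

No match, No match, Match, Match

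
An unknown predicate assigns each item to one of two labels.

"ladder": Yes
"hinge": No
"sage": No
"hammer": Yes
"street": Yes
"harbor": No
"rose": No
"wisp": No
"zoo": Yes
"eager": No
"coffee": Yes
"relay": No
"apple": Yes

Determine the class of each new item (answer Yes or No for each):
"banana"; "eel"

No, Yes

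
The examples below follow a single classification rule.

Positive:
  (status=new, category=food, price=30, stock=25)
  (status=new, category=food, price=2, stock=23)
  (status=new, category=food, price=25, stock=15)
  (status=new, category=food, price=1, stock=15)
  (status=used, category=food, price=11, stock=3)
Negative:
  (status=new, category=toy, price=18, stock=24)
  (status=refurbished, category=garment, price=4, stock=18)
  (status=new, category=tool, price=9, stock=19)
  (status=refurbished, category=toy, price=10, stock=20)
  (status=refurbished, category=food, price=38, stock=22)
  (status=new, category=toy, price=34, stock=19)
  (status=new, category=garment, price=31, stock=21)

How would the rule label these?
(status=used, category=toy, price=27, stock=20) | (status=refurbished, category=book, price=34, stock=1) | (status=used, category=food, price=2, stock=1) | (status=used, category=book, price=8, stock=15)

The common property of the 'Positive' items is: category is food AND price ≤ 30. No 'Negative' item has it.

Negative, Negative, Positive, Negative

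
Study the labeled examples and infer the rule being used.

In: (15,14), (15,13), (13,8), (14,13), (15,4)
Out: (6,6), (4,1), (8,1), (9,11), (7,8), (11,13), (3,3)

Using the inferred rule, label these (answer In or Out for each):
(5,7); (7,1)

Out, Out

The common property of the 'In' items is: first ≥ 13. No 'Out' item has it.
(5,7): first 5, fails this test → Out. (7,1): first 7, fails this test → Out.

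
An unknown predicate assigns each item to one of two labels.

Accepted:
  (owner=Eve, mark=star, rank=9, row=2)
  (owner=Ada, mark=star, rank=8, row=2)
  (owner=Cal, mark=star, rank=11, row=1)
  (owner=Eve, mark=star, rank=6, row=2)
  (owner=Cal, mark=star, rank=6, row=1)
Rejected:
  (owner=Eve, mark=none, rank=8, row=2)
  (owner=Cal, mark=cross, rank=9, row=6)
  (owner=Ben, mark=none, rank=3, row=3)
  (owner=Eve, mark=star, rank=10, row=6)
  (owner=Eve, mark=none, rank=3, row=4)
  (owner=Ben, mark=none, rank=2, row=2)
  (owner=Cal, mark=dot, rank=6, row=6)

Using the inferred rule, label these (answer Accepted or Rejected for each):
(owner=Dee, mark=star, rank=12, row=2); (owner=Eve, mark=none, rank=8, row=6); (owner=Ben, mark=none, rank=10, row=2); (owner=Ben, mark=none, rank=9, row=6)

Rule: mark is star AND row ≤ 2. This holds for each 'Accepted' example and fails for each 'Rejected' one.
(owner=Dee, mark=star, rank=12, row=2): mark is star, row = 2, passes → Accepted.
(owner=Eve, mark=none, rank=8, row=6): mark is none, row = 6, does not pass → Rejected.
(owner=Ben, mark=none, rank=10, row=2): mark is none, row = 2, does not pass → Rejected.
(owner=Ben, mark=none, rank=9, row=6): mark is none, row = 6, does not pass → Rejected.

Accepted, Rejected, Rejected, Rejected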